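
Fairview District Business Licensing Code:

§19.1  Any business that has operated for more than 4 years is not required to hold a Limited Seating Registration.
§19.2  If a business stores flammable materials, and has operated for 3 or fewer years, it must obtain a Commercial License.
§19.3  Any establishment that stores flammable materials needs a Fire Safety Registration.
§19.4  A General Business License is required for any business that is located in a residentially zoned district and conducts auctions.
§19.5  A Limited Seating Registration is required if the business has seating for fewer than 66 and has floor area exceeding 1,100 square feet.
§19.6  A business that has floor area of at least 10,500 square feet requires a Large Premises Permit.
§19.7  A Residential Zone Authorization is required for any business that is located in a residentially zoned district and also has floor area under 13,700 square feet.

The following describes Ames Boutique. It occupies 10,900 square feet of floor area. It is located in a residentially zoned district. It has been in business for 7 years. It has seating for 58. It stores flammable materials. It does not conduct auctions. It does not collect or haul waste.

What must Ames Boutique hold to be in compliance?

§19.1 years in business 7 > 4 → exempt from Limited Seating Registration.
§19.2 stores flammable materials; years in business 7 > 3 → Commercial License not required.
§19.3 stores flammable materials → Fire Safety Registration required.
§19.4 is located in a residentially zoned district; does not conduct auctions → General Business License not required.
§19.5 seating 58 < 66; floor area 10,900 square feet > 1,100 square feet → Limited Seating Registration required.
§19.6 floor area 10,900 square feet ≥ 10,500 square feet → Large Premises Permit required.
§19.7 is located in a residentially zoned district; floor area 10,900 square feet < 13,700 square feet → Residential Zone Authorization required.

Fire Safety Registration, Large Premises Permit, Residential Zone Authorization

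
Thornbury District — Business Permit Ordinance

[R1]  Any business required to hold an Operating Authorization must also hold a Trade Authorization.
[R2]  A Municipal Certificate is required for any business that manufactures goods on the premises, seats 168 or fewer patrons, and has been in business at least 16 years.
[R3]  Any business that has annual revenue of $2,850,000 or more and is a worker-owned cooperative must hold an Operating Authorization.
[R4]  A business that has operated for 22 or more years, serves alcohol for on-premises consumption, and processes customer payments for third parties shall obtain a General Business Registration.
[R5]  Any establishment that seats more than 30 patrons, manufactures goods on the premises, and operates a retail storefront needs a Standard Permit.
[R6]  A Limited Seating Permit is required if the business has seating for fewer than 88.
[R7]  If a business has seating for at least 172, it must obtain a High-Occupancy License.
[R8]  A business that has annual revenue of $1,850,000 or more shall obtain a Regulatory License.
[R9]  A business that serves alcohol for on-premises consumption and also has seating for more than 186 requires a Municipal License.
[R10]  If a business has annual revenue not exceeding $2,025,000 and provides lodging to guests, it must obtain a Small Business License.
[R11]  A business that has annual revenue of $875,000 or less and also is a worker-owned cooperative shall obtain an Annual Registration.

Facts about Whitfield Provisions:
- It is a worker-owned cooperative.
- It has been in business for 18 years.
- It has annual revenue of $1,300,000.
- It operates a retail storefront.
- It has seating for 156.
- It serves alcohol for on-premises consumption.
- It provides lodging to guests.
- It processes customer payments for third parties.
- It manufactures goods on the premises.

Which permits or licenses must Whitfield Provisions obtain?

[R1] Operating Authorization is not required → no effect.
[R2] manufactures goods on the premises; seating 156 ≤ 168; years in business 18 ≥ 16 → Municipal Certificate required.
[R3] revenue $1,300,000 < $2,850,000; is a worker-owned cooperative → Operating Authorization not required.
[R4] years in business 18 < 22; serves alcohol for on-premises consumption; processes customer payments for third parties → General Business Registration not required.
[R5] seating 156 > 30; manufactures goods on the premises; operates a retail storefront → Standard Permit required.
[R6] seating 156 ≥ 88 → Limited Seating Permit not required.
[R7] seating 156 < 172 → High-Occupancy License not required.
[R8] revenue $1,300,000 < $1,850,000 → Regulatory License not required.
[R9] serves alcohol for on-premises consumption; seating 156 ≤ 186 → Municipal License not required.
[R10] revenue $1,300,000 ≤ $2,025,000; provides lodging to guests → Small Business License required.
[R11] revenue $1,300,000 > $875,000; is a worker-owned cooperative → Annual Registration not required.

Municipal Certificate, Small Business License, Standard Permit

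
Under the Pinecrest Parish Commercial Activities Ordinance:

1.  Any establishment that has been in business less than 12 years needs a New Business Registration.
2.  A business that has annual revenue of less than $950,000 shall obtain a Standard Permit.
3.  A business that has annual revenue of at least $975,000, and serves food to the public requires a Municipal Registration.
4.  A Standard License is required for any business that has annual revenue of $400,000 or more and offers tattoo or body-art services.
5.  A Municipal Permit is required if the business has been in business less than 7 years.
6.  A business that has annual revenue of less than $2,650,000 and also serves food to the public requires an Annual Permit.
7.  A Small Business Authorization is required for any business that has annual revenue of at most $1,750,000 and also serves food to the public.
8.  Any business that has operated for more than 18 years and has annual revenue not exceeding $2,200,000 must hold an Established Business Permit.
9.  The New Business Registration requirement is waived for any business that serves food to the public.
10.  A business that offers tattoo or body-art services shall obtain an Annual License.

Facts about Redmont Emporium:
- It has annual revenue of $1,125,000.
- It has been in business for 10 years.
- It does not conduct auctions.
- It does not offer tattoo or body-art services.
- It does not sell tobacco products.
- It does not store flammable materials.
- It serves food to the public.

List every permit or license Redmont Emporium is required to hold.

1. years in business 10 < 12 → New Business Registration required.
2. revenue $1,125,000 ≥ $950,000 → Standard Permit not required.
3. revenue $1,125,000 ≥ $975,000; serves food to the public → Municipal Registration required.
4. revenue $1,125,000 ≥ $400,000; does not offer tattoo or body-art services → Standard License not required.
5. years in business 10 ≥ 7 → Municipal Permit not required.
6. revenue $1,125,000 < $2,650,000; serves food to the public → Annual Permit required.
7. revenue $1,125,000 ≤ $1,750,000; serves food to the public → Small Business Authorization required.
8. years in business 10 ≤ 18; revenue $1,125,000 ≤ $2,200,000 → Established Business Permit not required.
9. serves food to the public → exempt from New Business Registration.
10. does not offer tattoo or body-art services → Annual License not required.

Annual Permit, Municipal Registration, Small Business Authorization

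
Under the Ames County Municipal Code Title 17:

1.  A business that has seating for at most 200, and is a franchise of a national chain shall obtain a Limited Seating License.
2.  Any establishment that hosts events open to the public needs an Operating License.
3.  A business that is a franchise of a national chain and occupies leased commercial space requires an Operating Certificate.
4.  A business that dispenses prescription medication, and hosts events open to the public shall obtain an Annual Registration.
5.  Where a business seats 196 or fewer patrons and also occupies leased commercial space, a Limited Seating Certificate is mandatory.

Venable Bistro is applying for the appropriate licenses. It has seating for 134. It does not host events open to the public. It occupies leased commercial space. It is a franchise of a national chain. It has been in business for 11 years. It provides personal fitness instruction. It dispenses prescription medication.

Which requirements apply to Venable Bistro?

Limited Seating Certificate, Limited Seating License, Operating Certificate

1. seating 134 ≤ 200; is a franchise of a national chain → Limited Seating License required.
2. does not host events open to the public → Operating License not required.
3. is a franchise of a national chain; occupies leased commercial space → Operating Certificate required.
4. dispenses prescription medication; does not host events open to the public → Annual Registration not required.
5. seating 134 ≤ 196; occupies leased commercial space → Limited Seating Certificate required.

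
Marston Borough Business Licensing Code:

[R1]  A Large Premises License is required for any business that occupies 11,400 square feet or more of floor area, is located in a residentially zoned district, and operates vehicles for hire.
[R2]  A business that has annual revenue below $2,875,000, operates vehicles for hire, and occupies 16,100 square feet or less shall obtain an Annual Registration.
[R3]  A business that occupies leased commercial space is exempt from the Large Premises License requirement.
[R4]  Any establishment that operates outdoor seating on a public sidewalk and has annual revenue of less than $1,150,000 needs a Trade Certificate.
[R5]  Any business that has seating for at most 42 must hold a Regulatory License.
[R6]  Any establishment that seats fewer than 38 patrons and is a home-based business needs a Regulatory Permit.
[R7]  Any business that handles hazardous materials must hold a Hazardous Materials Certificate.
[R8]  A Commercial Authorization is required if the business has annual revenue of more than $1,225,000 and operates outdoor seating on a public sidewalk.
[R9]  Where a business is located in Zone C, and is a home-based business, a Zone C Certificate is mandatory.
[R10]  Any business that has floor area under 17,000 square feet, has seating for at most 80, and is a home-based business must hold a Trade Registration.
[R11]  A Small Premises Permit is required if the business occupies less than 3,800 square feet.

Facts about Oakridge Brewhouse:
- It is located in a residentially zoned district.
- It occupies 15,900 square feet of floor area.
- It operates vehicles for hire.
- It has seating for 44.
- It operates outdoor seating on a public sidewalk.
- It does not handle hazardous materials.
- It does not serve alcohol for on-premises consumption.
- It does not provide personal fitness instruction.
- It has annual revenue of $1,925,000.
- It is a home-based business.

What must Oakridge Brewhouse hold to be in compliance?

Annual Registration, Commercial Authorization, Large Premises License, Trade Registration

[R1] floor area 15,900 square feet ≥ 11,400 square feet; is located in a residentially zoned district; operates vehicles for hire → Large Premises License required.
[R2] revenue $1,925,000 < $2,875,000; operates vehicles for hire; floor area 15,900 square feet ≤ 16,100 square feet → Annual Registration required.
[R3] is a home-based business (not: occupies leased commercial space) → Large Premises License exemption does not apply.
[R4] operates outdoor seating on a public sidewalk; revenue $1,925,000 ≥ $1,150,000 → Trade Certificate not required.
[R5] seating 44 > 42 → Regulatory License not required.
[R6] seating 44 ≥ 38; is a home-based business → Regulatory Permit not required.
[R7] does not handle hazardous materials → Hazardous Materials Certificate not required.
[R8] revenue $1,925,000 > $1,225,000; operates outdoor seating on a public sidewalk → Commercial Authorization required.
[R9] is located in a residentially zoned district (not: is located in Zone C); is a home-based business → Zone C Certificate not required.
[R10] floor area 15,900 square feet < 17,000 square feet; seating 44 ≤ 80; is a home-based business → Trade Registration required.
[R11] floor area 15,900 square feet ≥ 3,800 square feet → Small Premises Permit not required.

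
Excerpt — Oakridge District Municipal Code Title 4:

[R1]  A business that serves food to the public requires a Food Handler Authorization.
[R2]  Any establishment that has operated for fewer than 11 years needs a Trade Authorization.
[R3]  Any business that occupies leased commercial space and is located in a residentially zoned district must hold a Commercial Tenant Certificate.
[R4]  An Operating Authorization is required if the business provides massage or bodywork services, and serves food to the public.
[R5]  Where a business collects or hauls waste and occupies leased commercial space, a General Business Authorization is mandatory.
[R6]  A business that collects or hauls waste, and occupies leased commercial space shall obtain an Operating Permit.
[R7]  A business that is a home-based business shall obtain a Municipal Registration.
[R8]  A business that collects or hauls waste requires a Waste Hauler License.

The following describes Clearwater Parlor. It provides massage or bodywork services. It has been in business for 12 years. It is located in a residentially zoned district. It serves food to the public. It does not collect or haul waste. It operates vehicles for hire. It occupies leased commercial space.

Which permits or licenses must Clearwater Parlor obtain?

[R1] serves food to the public → Food Handler Authorization required.
[R2] years in business 12 ≥ 11 → Trade Authorization not required.
[R3] occupies leased commercial space; is located in a residentially zoned district → Commercial Tenant Certificate required.
[R4] provides massage or bodywork services; serves food to the public → Operating Authorization required.
[R5] does not collect or haul waste; occupies leased commercial space → General Business Authorization not required.
[R6] does not collect or haul waste; occupies leased commercial space → Operating Permit not required.
[R7] occupies leased commercial space (not: is a home-based business) → Municipal Registration not required.
[R8] does not collect or haul waste → Waste Hauler License not required.

Commercial Tenant Certificate, Food Handler Authorization, Operating Authorization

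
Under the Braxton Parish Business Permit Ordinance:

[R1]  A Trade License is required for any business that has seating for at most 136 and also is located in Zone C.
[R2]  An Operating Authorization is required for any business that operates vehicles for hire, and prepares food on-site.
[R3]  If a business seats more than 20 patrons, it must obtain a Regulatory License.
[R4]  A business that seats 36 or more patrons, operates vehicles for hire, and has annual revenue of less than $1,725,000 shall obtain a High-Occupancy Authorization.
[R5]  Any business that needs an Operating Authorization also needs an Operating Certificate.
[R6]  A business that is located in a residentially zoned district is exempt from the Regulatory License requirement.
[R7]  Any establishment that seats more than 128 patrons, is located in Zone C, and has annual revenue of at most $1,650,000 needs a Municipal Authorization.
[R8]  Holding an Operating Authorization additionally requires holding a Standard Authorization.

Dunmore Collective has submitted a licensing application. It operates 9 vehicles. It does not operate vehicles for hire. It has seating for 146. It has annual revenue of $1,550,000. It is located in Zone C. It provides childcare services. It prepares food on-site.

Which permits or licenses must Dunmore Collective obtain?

Municipal Authorization, Regulatory License

[R1] seating 146 > 136; is located in Zone C → Trade License not required.
[R2] does not operate vehicles for hire; prepares food on-site → Operating Authorization not required.
[R3] seating 146 > 20 → Regulatory License required.
[R4] seating 146 ≥ 36; does not operate vehicles for hire; revenue $1,550,000 < $1,725,000 → High-Occupancy Authorization not required.
[R5] Operating Authorization is not required → no effect.
[R6] is located in Zone C (not: is located in a residentially zoned district) → Regulatory License exemption does not apply.
[R7] seating 146 > 128; is located in Zone C; revenue $1,550,000 ≤ $1,650,000 → Municipal Authorization required.
[R8] Operating Authorization is not required → no effect.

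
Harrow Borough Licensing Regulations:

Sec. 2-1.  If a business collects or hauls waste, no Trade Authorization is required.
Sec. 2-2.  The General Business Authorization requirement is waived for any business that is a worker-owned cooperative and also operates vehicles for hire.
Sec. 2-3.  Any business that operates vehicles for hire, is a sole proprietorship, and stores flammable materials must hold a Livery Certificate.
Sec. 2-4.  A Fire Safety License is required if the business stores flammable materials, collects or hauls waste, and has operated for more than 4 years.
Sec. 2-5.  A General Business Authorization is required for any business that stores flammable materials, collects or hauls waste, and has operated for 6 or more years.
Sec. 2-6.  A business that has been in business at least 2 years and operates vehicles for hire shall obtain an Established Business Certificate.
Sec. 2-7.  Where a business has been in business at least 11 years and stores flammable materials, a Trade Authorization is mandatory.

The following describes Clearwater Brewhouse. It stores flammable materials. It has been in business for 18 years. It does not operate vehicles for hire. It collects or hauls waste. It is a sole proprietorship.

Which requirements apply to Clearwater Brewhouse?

Sec. 2-1. collects or hauls waste → exempt from Trade Authorization.
Sec. 2-2. is a sole proprietorship (not: is a worker-owned cooperative); does not operate vehicles for hire → General Business Authorization exemption does not apply.
Sec. 2-3. does not operate vehicles for hire; is a sole proprietorship; stores flammable materials → Livery Certificate not required.
Sec. 2-4. stores flammable materials; collects or hauls waste; years in business 18 > 4 → Fire Safety License required.
Sec. 2-5. stores flammable materials; collects or hauls waste; years in business 18 ≥ 6 → General Business Authorization required.
Sec. 2-6. years in business 18 ≥ 2; does not operate vehicles for hire → Established Business Certificate not required.
Sec. 2-7. years in business 18 ≥ 11; stores flammable materials → Trade Authorization required.

Fire Safety License, General Business Authorization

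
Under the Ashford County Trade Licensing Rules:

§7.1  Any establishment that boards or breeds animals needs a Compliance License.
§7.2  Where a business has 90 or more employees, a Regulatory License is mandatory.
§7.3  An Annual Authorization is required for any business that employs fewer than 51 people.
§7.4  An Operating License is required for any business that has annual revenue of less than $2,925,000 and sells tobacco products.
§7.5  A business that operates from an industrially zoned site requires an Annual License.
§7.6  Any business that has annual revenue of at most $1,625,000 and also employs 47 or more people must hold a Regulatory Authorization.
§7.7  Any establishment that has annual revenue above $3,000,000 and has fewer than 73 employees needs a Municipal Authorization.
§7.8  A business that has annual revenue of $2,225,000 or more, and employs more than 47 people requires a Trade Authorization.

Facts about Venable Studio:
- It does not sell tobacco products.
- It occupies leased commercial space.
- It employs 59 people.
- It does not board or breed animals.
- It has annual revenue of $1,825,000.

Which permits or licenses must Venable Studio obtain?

None

§7.1 does not board or breed animals → Compliance License not required.
§7.2 employees 59 < 90 → Regulatory License not required.
§7.3 employees 59 ≥ 51 → Annual Authorization not required.
§7.4 revenue $1,825,000 < $2,925,000; does not sell tobacco products → Operating License not required.
§7.5 occupies leased commercial space (not: operates from an industrially zoned site) → Annual License not required.
§7.6 revenue $1,825,000 > $1,625,000; employees 59 ≥ 47 → Regulatory Authorization not required.
§7.7 revenue $1,825,000 ≤ $3,000,000; employees 59 < 73 → Municipal Authorization not required.
§7.8 revenue $1,825,000 < $2,225,000; employees 59 > 47 → Trade Authorization not required.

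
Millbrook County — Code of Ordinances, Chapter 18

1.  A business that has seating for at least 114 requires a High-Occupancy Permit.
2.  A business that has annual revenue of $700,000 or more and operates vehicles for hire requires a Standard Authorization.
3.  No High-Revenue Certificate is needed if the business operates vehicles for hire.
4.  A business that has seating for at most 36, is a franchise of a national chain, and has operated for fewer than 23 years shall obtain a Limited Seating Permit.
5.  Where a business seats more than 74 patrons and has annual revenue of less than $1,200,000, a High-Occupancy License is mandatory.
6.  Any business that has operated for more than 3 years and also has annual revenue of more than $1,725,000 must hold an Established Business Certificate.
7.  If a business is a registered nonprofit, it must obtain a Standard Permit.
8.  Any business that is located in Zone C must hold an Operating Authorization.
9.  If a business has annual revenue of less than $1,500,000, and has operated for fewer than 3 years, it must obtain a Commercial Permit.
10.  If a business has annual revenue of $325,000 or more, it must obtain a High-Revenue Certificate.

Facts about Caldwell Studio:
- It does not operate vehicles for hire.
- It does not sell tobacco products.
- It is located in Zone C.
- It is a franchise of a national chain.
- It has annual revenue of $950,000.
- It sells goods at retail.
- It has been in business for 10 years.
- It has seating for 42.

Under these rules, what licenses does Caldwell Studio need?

1. seating 42 < 114 → High-Occupancy Permit not required.
2. revenue $950,000 ≥ $700,000; does not operate vehicles for hire → Standard Authorization not required.
3. does not operate vehicles for hire → High-Revenue Certificate exemption does not apply.
4. seating 42 > 36; is a franchise of a national chain; years in business 10 < 23 → Limited Seating Permit not required.
5. seating 42 ≤ 74; revenue $950,000 < $1,200,000 → High-Occupancy License not required.
6. years in business 10 > 3; revenue $950,000 ≤ $1,725,000 → Established Business Certificate not required.
7. is a franchise of a national chain (not: is a registered nonprofit) → Standard Permit not required.
8. is located in Zone C → Operating Authorization required.
9. revenue $950,000 < $1,500,000; years in business 10 ≥ 3 → Commercial Permit not required.
10. revenue $950,000 ≥ $325,000 → High-Revenue Certificate required.

High-Revenue Certificate, Operating Authorization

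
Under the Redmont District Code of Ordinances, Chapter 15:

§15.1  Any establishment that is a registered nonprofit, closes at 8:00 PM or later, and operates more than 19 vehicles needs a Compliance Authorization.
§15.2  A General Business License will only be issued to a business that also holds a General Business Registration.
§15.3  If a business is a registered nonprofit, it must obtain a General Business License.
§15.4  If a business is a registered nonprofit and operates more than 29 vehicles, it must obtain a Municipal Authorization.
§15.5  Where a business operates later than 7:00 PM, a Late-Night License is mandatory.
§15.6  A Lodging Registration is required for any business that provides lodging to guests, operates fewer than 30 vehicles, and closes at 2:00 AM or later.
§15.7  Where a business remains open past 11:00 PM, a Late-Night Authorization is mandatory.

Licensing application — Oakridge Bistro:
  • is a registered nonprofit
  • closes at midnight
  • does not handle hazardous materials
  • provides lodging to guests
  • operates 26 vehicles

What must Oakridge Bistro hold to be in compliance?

§15.1 is a registered nonprofit; closes midnight, after 8:00 PM; vehicles 26 > 19 → Compliance Authorization required.
§15.2 General Business License is required → General Business Registration also required.
§15.3 is a registered nonprofit → General Business License required.
§15.4 is a registered nonprofit; vehicles 26 ≤ 29 → Municipal Authorization not required.
§15.5 closes midnight, after 7:00 PM → Late-Night License required.
§15.6 provides lodging to guests; vehicles 26 < 30; closes midnight, at/before 2:00 AM → Lodging Registration not required.
§15.7 closes midnight, after 11:00 PM → Late-Night Authorization required.

Compliance Authorization, General Business License, General Business Registration, Late-Night Authorization, Late-Night License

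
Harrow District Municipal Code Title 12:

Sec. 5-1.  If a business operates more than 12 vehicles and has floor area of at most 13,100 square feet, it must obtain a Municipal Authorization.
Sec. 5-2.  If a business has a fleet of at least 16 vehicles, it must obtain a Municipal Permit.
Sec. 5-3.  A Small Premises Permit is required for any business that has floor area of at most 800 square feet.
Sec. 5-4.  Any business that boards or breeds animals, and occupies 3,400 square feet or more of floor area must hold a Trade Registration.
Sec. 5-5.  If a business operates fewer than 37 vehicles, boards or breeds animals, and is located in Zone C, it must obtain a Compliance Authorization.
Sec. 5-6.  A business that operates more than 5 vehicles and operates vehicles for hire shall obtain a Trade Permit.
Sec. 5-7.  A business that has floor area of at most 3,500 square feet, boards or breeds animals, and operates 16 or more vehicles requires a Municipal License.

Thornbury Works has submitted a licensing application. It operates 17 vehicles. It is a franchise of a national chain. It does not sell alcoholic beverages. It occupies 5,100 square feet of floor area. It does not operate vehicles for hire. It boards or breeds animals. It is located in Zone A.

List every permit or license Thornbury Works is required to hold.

Sec. 5-1. vehicles 17 > 12; floor area 5,100 square feet ≤ 13,100 square feet → Municipal Authorization required.
Sec. 5-2. vehicles 17 ≥ 16 → Municipal Permit required.
Sec. 5-3. floor area 5,100 square feet > 800 square feet → Small Premises Permit not required.
Sec. 5-4. boards or breeds animals; floor area 5,100 square feet ≥ 3,400 square feet → Trade Registration required.
Sec. 5-5. vehicles 17 < 37; boards or breeds animals; is located in Zone A (not: is located in Zone C) → Compliance Authorization not required.
Sec. 5-6. vehicles 17 > 5; does not operate vehicles for hire → Trade Permit not required.
Sec. 5-7. floor area 5,100 square feet > 3,500 square feet; boards or breeds animals; vehicles 17 ≥ 16 → Municipal License not required.

Municipal Authorization, Municipal Permit, Trade Registration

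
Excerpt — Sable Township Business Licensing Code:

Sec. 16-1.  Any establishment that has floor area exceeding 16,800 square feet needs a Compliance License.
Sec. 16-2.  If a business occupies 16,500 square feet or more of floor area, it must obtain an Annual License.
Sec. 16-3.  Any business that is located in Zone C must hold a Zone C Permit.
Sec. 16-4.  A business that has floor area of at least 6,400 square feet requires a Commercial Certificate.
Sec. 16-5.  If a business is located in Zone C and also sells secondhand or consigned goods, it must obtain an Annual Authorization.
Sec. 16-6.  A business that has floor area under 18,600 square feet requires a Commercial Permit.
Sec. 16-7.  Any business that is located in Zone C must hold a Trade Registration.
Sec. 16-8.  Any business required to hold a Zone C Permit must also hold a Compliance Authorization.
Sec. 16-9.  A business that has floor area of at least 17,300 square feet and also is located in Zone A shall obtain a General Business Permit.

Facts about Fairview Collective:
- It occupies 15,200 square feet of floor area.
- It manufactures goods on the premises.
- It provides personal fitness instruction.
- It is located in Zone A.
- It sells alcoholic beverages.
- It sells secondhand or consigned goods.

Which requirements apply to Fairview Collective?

Commercial Certificate, Commercial Permit

Sec. 16-1. floor area 15,200 square feet ≤ 16,800 square feet → Compliance License not required.
Sec. 16-2. floor area 15,200 square feet < 16,500 square feet → Annual License not required.
Sec. 16-3. is located in Zone A (not: is located in Zone C) → Zone C Permit not required.
Sec. 16-4. floor area 15,200 square feet ≥ 6,400 square feet → Commercial Certificate required.
Sec. 16-5. is located in Zone A (not: is located in Zone C); sells secondhand or consigned goods → Annual Authorization not required.
Sec. 16-6. floor area 15,200 square feet < 18,600 square feet → Commercial Permit required.
Sec. 16-7. is located in Zone A (not: is located in Zone C) → Trade Registration not required.
Sec. 16-8. Zone C Permit is not required → no effect.
Sec. 16-9. floor area 15,200 square feet < 17,300 square feet; is located in Zone A → General Business Permit not required.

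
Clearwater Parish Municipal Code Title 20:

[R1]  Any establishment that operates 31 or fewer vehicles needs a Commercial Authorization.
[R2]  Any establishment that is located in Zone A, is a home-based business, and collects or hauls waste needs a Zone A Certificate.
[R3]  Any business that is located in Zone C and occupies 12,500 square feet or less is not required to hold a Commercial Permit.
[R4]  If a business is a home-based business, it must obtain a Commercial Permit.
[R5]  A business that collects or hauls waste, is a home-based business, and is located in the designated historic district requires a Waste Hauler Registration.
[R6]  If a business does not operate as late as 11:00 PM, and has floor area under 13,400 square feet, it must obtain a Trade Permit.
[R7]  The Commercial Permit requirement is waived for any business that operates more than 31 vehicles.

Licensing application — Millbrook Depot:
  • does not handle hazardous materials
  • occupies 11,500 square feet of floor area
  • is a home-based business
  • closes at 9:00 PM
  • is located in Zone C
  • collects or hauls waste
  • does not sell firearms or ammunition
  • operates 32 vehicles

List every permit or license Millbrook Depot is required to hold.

Trade Permit

[R1] vehicles 32 > 31 → Commercial Authorization not required.
[R2] is located in Zone C (not: is located in Zone A); is a home-based business; collects or hauls waste → Zone A Certificate not required.
[R3] is located in Zone C; floor area 11,500 square feet ≤ 12,500 square feet → exempt from Commercial Permit.
[R4] is a home-based business → Commercial Permit required.
[R5] collects or hauls waste; is a home-based business; is located in Zone C (not: is located in the designated historic district) → Waste Hauler Registration not required.
[R6] closes 9:00 PM, at/before 11:00 PM; floor area 11,500 square feet < 13,400 square feet → Trade Permit required.
[R7] vehicles 32 > 31 → exempt from Commercial Permit.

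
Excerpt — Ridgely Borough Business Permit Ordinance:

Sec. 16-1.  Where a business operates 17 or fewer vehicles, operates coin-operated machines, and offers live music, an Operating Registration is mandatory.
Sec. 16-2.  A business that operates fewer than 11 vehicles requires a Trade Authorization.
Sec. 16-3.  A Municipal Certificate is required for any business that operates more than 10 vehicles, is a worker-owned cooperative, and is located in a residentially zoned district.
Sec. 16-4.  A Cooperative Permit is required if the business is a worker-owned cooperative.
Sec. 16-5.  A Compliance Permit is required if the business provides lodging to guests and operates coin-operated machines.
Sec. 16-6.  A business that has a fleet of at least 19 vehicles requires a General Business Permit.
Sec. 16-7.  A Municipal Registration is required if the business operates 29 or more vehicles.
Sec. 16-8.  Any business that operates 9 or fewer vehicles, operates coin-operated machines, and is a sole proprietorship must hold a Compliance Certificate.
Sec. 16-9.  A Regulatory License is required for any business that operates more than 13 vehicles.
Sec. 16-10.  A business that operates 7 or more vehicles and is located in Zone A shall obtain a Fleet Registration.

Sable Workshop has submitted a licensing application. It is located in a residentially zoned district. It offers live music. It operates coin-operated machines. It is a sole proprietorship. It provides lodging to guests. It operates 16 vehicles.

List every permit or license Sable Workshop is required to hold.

Compliance Permit, Operating Registration, Regulatory License

Sec. 16-1. vehicles 16 ≤ 17; operates coin-operated machines; offers live music → Operating Registration required.
Sec. 16-2. vehicles 16 ≥ 11 → Trade Authorization not required.
Sec. 16-3. vehicles 16 > 10; is a sole proprietorship (not: is a worker-owned cooperative); is located in a residentially zoned district → Municipal Certificate not required.
Sec. 16-4. is a sole proprietorship (not: is a worker-owned cooperative) → Cooperative Permit not required.
Sec. 16-5. provides lodging to guests; operates coin-operated machines → Compliance Permit required.
Sec. 16-6. vehicles 16 < 19 → General Business Permit not required.
Sec. 16-7. vehicles 16 < 29 → Municipal Registration not required.
Sec. 16-8. vehicles 16 > 9; operates coin-operated machines; is a sole proprietorship → Compliance Certificate not required.
Sec. 16-9. vehicles 16 > 13 → Regulatory License required.
Sec. 16-10. vehicles 16 ≥ 7; is located in a residentially zoned district (not: is located in Zone A) → Fleet Registration not required.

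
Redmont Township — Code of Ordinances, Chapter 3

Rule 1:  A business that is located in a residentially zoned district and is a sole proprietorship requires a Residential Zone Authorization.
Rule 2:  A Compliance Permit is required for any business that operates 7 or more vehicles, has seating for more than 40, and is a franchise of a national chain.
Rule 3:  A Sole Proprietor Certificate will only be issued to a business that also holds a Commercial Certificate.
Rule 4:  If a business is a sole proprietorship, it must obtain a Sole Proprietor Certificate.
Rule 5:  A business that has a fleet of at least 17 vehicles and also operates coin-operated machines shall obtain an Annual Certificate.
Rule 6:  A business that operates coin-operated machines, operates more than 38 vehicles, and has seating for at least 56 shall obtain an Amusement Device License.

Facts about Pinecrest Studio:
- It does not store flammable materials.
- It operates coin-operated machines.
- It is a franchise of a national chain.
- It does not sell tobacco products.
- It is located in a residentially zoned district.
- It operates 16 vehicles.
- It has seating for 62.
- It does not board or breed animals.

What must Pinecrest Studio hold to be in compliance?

Rule 1: is located in a residentially zoned district; is a franchise of a national chain (not: is a sole proprietorship) → Residential Zone Authorization not required.
Rule 2: vehicles 16 ≥ 7; seating 62 > 40; is a franchise of a national chain → Compliance Permit required.
Rule 3: Sole Proprietor Certificate is not required → no effect.
Rule 4: is a franchise of a national chain (not: is a sole proprietorship) → Sole Proprietor Certificate not required.
Rule 5: vehicles 16 < 17; operates coin-operated machines → Annual Certificate not required.
Rule 6: operates coin-operated machines; vehicles 16 ≤ 38; seating 62 ≥ 56 → Amusement Device License not required.

Compliance Permit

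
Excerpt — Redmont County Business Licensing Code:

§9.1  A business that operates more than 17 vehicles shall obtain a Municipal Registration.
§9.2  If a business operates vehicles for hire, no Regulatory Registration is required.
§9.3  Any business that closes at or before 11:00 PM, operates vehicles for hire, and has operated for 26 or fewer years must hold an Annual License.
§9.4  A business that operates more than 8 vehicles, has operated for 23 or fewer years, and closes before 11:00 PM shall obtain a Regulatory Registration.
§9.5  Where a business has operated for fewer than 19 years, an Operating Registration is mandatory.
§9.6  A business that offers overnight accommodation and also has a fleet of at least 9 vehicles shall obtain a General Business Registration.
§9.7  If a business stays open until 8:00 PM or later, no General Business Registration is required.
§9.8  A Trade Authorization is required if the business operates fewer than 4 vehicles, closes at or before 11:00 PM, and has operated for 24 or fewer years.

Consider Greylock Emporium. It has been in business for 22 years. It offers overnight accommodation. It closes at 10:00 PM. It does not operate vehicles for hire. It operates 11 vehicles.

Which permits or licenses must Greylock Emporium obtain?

§9.1 vehicles 11 ≤ 17 → Municipal Registration not required.
§9.2 does not operate vehicles for hire → Regulatory Registration exemption does not apply.
§9.3 closes 10:00 PM, at/before 11:00 PM; does not operate vehicles for hire; years in business 22 ≤ 26 → Annual License not required.
§9.4 vehicles 11 > 8; years in business 22 ≤ 23; closes 10:00 PM, at/before 11:00 PM → Regulatory Registration required.
§9.5 years in business 22 ≥ 19 → Operating Registration not required.
§9.6 offers overnight accommodation; vehicles 11 ≥ 9 → General Business Registration required.
§9.7 closes 10:00 PM, after 8:00 PM → exempt from General Business Registration.
§9.8 vehicles 11 ≥ 4; closes 10:00 PM, at/before 11:00 PM; years in business 22 ≤ 24 → Trade Authorization not required.

Regulatory Registration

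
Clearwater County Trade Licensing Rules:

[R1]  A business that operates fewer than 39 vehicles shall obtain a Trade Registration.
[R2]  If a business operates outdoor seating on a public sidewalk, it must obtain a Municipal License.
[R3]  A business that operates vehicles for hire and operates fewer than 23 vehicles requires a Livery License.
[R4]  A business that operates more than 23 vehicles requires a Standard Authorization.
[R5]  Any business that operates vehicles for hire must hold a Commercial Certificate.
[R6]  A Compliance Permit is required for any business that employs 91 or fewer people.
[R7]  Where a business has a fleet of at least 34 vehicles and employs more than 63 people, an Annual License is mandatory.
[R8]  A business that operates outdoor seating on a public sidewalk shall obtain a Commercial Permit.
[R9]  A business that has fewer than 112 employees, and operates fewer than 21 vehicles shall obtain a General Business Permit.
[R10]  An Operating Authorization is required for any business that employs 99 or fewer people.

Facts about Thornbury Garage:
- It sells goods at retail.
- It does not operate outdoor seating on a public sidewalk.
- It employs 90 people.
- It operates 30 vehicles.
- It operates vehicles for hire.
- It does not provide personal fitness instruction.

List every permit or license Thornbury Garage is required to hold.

[R1] vehicles 30 < 39 → Trade Registration required.
[R2] does not operate outdoor seating on a public sidewalk → Municipal License not required.
[R3] operates vehicles for hire; vehicles 30 ≥ 23 → Livery License not required.
[R4] vehicles 30 > 23 → Standard Authorization required.
[R5] operates vehicles for hire → Commercial Certificate required.
[R6] employees 90 ≤ 91 → Compliance Permit required.
[R7] vehicles 30 < 34; employees 90 > 63 → Annual License not required.
[R8] does not operate outdoor seating on a public sidewalk → Commercial Permit not required.
[R9] employees 90 < 112; vehicles 30 ≥ 21 → General Business Permit not required.
[R10] employees 90 ≤ 99 → Operating Authorization required.

Commercial Certificate, Compliance Permit, Operating Authorization, Standard Authorization, Trade Registration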